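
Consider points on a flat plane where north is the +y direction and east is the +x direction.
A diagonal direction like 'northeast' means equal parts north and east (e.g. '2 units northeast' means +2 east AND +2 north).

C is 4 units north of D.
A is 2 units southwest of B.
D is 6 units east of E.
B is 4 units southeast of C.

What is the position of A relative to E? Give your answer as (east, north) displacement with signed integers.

Place E at the origin (east=0, north=0).
  D is 6 units east of E: delta (east=+6, north=+0); D at (east=6, north=0).
  C is 4 units north of D: delta (east=+0, north=+4); C at (east=6, north=4).
  B is 4 units southeast of C: delta (east=+4, north=-4); B at (east=10, north=0).
  A is 2 units southwest of B: delta (east=-2, north=-2); A at (east=8, north=-2).
Therefore A relative to E: (east=8, north=-2).

Answer: A is at (east=8, north=-2) relative to E.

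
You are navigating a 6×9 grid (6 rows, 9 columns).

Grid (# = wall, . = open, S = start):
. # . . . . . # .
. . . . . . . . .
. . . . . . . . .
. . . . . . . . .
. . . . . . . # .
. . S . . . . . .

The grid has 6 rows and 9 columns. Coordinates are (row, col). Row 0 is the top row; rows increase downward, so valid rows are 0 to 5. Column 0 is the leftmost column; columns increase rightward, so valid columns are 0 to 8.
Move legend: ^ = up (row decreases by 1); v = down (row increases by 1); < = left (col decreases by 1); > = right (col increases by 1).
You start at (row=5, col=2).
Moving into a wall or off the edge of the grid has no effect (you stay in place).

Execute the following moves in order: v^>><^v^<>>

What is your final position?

Start: (row=5, col=2)
  v (down): blocked, stay at (row=5, col=2)
  ^ (up): (row=5, col=2) -> (row=4, col=2)
  > (right): (row=4, col=2) -> (row=4, col=3)
  > (right): (row=4, col=3) -> (row=4, col=4)
  < (left): (row=4, col=4) -> (row=4, col=3)
  ^ (up): (row=4, col=3) -> (row=3, col=3)
  v (down): (row=3, col=3) -> (row=4, col=3)
  ^ (up): (row=4, col=3) -> (row=3, col=3)
  < (left): (row=3, col=3) -> (row=3, col=2)
  > (right): (row=3, col=2) -> (row=3, col=3)
  > (right): (row=3, col=3) -> (row=3, col=4)
Final: (row=3, col=4)

Answer: Final position: (row=3, col=4)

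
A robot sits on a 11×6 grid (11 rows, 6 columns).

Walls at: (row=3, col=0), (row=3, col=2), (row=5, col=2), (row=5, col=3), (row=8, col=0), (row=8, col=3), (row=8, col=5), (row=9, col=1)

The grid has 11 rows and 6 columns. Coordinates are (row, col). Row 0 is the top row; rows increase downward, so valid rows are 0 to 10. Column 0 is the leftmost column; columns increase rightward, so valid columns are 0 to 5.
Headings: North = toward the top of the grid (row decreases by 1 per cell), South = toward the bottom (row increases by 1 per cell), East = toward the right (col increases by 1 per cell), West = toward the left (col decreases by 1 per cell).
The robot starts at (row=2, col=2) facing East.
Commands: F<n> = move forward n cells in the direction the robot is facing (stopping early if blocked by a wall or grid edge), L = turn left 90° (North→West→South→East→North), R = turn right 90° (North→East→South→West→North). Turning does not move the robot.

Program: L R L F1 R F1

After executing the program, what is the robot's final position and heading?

Answer: Final position: (row=1, col=3), facing East

Derivation:
Start: (row=2, col=2), facing East
  L: turn left, now facing North
  R: turn right, now facing East
  L: turn left, now facing North
  F1: move forward 1, now at (row=1, col=2)
  R: turn right, now facing East
  F1: move forward 1, now at (row=1, col=3)
Final: (row=1, col=3), facing East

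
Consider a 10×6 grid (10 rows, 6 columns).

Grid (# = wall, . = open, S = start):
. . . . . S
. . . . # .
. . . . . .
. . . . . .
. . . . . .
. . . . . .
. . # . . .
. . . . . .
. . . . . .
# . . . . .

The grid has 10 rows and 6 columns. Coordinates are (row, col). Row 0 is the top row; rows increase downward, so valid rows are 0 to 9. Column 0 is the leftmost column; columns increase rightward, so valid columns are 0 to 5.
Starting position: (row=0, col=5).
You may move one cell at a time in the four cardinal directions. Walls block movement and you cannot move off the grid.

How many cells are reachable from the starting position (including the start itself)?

Answer: Reachable cells: 57

Derivation:
BFS flood-fill from (row=0, col=5):
  Distance 0: (row=0, col=5)
  Distance 1: (row=0, col=4), (row=1, col=5)
  Distance 2: (row=0, col=3), (row=2, col=5)
  Distance 3: (row=0, col=2), (row=1, col=3), (row=2, col=4), (row=3, col=5)
  Distance 4: (row=0, col=1), (row=1, col=2), (row=2, col=3), (row=3, col=4), (row=4, col=5)
  Distance 5: (row=0, col=0), (row=1, col=1), (row=2, col=2), (row=3, col=3), (row=4, col=4), (row=5, col=5)
  Distance 6: (row=1, col=0), (row=2, col=1), (row=3, col=2), (row=4, col=3), (row=5, col=4), (row=6, col=5)
  Distance 7: (row=2, col=0), (row=3, col=1), (row=4, col=2), (row=5, col=3), (row=6, col=4), (row=7, col=5)
  Distance 8: (row=3, col=0), (row=4, col=1), (row=5, col=2), (row=6, col=3), (row=7, col=4), (row=8, col=5)
  Distance 9: (row=4, col=0), (row=5, col=1), (row=7, col=3), (row=8, col=4), (row=9, col=5)
  Distance 10: (row=5, col=0), (row=6, col=1), (row=7, col=2), (row=8, col=3), (row=9, col=4)
  Distance 11: (row=6, col=0), (row=7, col=1), (row=8, col=2), (row=9, col=3)
  Distance 12: (row=7, col=0), (row=8, col=1), (row=9, col=2)
  Distance 13: (row=8, col=0), (row=9, col=1)
Total reachable: 57 (grid has 57 open cells total)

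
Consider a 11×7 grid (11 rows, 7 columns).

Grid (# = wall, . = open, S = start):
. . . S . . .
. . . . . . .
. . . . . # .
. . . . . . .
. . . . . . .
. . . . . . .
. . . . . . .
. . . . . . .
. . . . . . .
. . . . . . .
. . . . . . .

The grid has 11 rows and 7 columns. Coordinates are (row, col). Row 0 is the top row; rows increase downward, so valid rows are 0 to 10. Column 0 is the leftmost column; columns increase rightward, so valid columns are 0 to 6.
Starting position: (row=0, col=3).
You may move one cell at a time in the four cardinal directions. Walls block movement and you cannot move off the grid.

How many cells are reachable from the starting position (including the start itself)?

BFS flood-fill from (row=0, col=3):
  Distance 0: (row=0, col=3)
  Distance 1: (row=0, col=2), (row=0, col=4), (row=1, col=3)
  Distance 2: (row=0, col=1), (row=0, col=5), (row=1, col=2), (row=1, col=4), (row=2, col=3)
  Distance 3: (row=0, col=0), (row=0, col=6), (row=1, col=1), (row=1, col=5), (row=2, col=2), (row=2, col=4), (row=3, col=3)
  Distance 4: (row=1, col=0), (row=1, col=6), (row=2, col=1), (row=3, col=2), (row=3, col=4), (row=4, col=3)
  Distance 5: (row=2, col=0), (row=2, col=6), (row=3, col=1), (row=3, col=5), (row=4, col=2), (row=4, col=4), (row=5, col=3)
  Distance 6: (row=3, col=0), (row=3, col=6), (row=4, col=1), (row=4, col=5), (row=5, col=2), (row=5, col=4), (row=6, col=3)
  Distance 7: (row=4, col=0), (row=4, col=6), (row=5, col=1), (row=5, col=5), (row=6, col=2), (row=6, col=4), (row=7, col=3)
  Distance 8: (row=5, col=0), (row=5, col=6), (row=6, col=1), (row=6, col=5), (row=7, col=2), (row=7, col=4), (row=8, col=3)
  Distance 9: (row=6, col=0), (row=6, col=6), (row=7, col=1), (row=7, col=5), (row=8, col=2), (row=8, col=4), (row=9, col=3)
  Distance 10: (row=7, col=0), (row=7, col=6), (row=8, col=1), (row=8, col=5), (row=9, col=2), (row=9, col=4), (row=10, col=3)
  Distance 11: (row=8, col=0), (row=8, col=6), (row=9, col=1), (row=9, col=5), (row=10, col=2), (row=10, col=4)
  Distance 12: (row=9, col=0), (row=9, col=6), (row=10, col=1), (row=10, col=5)
  Distance 13: (row=10, col=0), (row=10, col=6)
Total reachable: 76 (grid has 76 open cells total)

Answer: Reachable cells: 76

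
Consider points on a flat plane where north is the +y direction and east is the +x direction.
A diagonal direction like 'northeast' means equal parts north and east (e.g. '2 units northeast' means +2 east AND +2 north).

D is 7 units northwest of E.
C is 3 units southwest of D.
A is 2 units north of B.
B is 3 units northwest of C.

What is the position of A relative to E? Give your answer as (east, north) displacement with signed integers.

Place E at the origin (east=0, north=0).
  D is 7 units northwest of E: delta (east=-7, north=+7); D at (east=-7, north=7).
  C is 3 units southwest of D: delta (east=-3, north=-3); C at (east=-10, north=4).
  B is 3 units northwest of C: delta (east=-3, north=+3); B at (east=-13, north=7).
  A is 2 units north of B: delta (east=+0, north=+2); A at (east=-13, north=9).
Therefore A relative to E: (east=-13, north=9).

Answer: A is at (east=-13, north=9) relative to E.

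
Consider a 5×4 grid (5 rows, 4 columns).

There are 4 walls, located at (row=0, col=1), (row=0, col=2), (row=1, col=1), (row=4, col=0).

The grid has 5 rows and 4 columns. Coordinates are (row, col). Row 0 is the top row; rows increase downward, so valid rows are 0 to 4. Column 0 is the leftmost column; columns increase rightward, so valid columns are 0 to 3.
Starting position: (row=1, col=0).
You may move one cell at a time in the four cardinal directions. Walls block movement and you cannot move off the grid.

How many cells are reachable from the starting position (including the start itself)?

BFS flood-fill from (row=1, col=0):
  Distance 0: (row=1, col=0)
  Distance 1: (row=0, col=0), (row=2, col=0)
  Distance 2: (row=2, col=1), (row=3, col=0)
  Distance 3: (row=2, col=2), (row=3, col=1)
  Distance 4: (row=1, col=2), (row=2, col=3), (row=3, col=2), (row=4, col=1)
  Distance 5: (row=1, col=3), (row=3, col=3), (row=4, col=2)
  Distance 6: (row=0, col=3), (row=4, col=3)
Total reachable: 16 (grid has 16 open cells total)

Answer: Reachable cells: 16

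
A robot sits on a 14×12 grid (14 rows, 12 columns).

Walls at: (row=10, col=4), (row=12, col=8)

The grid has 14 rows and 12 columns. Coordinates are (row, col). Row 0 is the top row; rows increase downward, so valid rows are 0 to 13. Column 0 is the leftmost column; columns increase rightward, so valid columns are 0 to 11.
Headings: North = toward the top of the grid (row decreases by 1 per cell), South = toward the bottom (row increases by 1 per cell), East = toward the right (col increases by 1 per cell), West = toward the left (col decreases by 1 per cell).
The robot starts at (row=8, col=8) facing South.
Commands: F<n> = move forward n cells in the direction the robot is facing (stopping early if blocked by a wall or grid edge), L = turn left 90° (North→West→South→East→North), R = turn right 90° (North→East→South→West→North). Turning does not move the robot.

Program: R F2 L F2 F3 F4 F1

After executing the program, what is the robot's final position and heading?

Answer: Final position: (row=13, col=6), facing South

Derivation:
Start: (row=8, col=8), facing South
  R: turn right, now facing West
  F2: move forward 2, now at (row=8, col=6)
  L: turn left, now facing South
  F2: move forward 2, now at (row=10, col=6)
  F3: move forward 3, now at (row=13, col=6)
  F4: move forward 0/4 (blocked), now at (row=13, col=6)
  F1: move forward 0/1 (blocked), now at (row=13, col=6)
Final: (row=13, col=6), facing South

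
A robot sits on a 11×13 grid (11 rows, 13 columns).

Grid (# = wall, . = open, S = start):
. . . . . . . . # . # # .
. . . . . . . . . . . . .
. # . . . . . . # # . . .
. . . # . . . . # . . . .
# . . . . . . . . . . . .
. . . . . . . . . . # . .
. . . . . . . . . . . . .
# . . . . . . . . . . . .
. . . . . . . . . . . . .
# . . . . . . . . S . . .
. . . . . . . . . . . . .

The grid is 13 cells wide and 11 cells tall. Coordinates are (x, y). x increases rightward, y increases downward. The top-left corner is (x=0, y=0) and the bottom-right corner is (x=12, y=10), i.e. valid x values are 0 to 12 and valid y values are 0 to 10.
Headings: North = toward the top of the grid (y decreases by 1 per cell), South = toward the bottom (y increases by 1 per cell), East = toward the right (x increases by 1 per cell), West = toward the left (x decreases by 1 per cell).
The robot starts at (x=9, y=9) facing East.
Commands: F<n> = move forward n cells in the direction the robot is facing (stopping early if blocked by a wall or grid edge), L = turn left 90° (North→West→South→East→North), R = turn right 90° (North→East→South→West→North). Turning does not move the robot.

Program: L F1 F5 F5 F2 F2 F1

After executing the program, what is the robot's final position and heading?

Start: (x=9, y=9), facing East
  L: turn left, now facing North
  F1: move forward 1, now at (x=9, y=8)
  F5: move forward 5, now at (x=9, y=3)
  F5: move forward 0/5 (blocked), now at (x=9, y=3)
  F2: move forward 0/2 (blocked), now at (x=9, y=3)
  F2: move forward 0/2 (blocked), now at (x=9, y=3)
  F1: move forward 0/1 (blocked), now at (x=9, y=3)
Final: (x=9, y=3), facing North

Answer: Final position: (x=9, y=3), facing North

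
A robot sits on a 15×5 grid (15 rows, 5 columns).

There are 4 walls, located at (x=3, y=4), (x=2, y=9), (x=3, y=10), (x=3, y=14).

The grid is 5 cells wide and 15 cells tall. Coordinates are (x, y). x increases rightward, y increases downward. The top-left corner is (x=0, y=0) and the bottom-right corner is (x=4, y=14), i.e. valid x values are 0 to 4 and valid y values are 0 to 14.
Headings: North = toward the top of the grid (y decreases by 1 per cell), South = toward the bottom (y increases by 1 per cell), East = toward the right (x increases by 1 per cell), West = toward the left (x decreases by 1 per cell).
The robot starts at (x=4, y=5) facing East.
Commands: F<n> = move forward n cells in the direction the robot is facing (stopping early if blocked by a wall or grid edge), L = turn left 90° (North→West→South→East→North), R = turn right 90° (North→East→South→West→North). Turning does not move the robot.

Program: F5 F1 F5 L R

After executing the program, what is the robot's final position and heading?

Start: (x=4, y=5), facing East
  F5: move forward 0/5 (blocked), now at (x=4, y=5)
  F1: move forward 0/1 (blocked), now at (x=4, y=5)
  F5: move forward 0/5 (blocked), now at (x=4, y=5)
  L: turn left, now facing North
  R: turn right, now facing East
Final: (x=4, y=5), facing East

Answer: Final position: (x=4, y=5), facing East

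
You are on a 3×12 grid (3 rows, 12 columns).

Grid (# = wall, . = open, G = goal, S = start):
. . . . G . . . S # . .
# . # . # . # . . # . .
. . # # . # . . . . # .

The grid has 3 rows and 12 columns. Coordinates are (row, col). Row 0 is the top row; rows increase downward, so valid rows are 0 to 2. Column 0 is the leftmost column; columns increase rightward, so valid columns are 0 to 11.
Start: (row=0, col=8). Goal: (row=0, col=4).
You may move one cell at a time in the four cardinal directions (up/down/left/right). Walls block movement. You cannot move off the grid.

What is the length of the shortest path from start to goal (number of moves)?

Answer: Shortest path length: 4

Derivation:
BFS from (row=0, col=8) until reaching (row=0, col=4):
  Distance 0: (row=0, col=8)
  Distance 1: (row=0, col=7), (row=1, col=8)
  Distance 2: (row=0, col=6), (row=1, col=7), (row=2, col=8)
  Distance 3: (row=0, col=5), (row=2, col=7), (row=2, col=9)
  Distance 4: (row=0, col=4), (row=1, col=5), (row=2, col=6)  <- goal reached here
One shortest path (4 moves): (row=0, col=8) -> (row=0, col=7) -> (row=0, col=6) -> (row=0, col=5) -> (row=0, col=4)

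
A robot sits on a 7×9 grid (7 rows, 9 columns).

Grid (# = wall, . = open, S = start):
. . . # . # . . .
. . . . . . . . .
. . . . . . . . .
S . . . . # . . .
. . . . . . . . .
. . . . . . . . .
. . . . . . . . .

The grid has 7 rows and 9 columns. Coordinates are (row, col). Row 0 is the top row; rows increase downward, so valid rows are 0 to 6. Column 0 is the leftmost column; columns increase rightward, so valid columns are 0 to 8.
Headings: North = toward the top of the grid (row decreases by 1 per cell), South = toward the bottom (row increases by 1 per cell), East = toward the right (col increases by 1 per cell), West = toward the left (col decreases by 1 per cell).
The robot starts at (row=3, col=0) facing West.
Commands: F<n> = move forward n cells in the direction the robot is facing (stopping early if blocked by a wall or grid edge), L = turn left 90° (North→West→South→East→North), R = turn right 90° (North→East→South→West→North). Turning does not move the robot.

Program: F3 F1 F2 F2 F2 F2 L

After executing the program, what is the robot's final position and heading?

Answer: Final position: (row=3, col=0), facing South

Derivation:
Start: (row=3, col=0), facing West
  F3: move forward 0/3 (blocked), now at (row=3, col=0)
  F1: move forward 0/1 (blocked), now at (row=3, col=0)
  [×4]F2: move forward 0/2 (blocked), now at (row=3, col=0)
  L: turn left, now facing South
Final: (row=3, col=0), facing South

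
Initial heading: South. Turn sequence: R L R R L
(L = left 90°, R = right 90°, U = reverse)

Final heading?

Answer: Final heading: West

Derivation:
Start: South
  R (right (90° clockwise)) -> West
  L (left (90° counter-clockwise)) -> South
  R (right (90° clockwise)) -> West
  R (right (90° clockwise)) -> North
  L (left (90° counter-clockwise)) -> West
Final: West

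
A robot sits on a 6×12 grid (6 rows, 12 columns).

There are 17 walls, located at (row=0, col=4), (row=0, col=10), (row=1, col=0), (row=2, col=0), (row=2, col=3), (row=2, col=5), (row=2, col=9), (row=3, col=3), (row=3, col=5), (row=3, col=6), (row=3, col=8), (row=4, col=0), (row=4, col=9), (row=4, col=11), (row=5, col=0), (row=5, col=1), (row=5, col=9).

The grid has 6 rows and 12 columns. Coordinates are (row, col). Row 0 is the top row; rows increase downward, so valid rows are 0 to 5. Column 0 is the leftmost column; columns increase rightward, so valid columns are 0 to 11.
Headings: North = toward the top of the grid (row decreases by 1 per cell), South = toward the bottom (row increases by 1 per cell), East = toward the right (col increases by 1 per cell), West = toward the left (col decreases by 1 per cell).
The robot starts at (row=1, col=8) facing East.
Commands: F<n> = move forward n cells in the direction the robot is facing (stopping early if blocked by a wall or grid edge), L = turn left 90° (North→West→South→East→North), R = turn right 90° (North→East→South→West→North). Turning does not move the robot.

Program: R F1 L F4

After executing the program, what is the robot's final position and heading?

Answer: Final position: (row=2, col=8), facing East

Derivation:
Start: (row=1, col=8), facing East
  R: turn right, now facing South
  F1: move forward 1, now at (row=2, col=8)
  L: turn left, now facing East
  F4: move forward 0/4 (blocked), now at (row=2, col=8)
Final: (row=2, col=8), facing East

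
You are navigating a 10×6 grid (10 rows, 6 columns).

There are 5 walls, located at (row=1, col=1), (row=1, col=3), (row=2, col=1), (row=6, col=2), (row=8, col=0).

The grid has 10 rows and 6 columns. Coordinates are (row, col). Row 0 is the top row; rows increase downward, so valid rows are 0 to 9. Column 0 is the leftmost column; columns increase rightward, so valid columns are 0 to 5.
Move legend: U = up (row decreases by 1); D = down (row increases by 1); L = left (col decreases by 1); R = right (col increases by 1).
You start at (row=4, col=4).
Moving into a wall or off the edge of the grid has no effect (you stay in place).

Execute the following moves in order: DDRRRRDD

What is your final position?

Answer: Final position: (row=8, col=5)

Derivation:
Start: (row=4, col=4)
  D (down): (row=4, col=4) -> (row=5, col=4)
  D (down): (row=5, col=4) -> (row=6, col=4)
  R (right): (row=6, col=4) -> (row=6, col=5)
  [×3]R (right): blocked, stay at (row=6, col=5)
  D (down): (row=6, col=5) -> (row=7, col=5)
  D (down): (row=7, col=5) -> (row=8, col=5)
Final: (row=8, col=5)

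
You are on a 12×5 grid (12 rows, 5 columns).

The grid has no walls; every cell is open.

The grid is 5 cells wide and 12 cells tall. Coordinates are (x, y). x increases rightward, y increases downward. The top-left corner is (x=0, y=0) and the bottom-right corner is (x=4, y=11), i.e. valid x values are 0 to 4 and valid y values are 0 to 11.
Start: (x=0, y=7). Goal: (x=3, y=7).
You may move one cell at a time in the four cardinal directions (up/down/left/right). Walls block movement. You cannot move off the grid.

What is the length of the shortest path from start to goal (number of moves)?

BFS from (x=0, y=7) until reaching (x=3, y=7):
  Distance 0: (x=0, y=7)
  Distance 1: (x=0, y=6), (x=1, y=7), (x=0, y=8)
  Distance 2: (x=0, y=5), (x=1, y=6), (x=2, y=7), (x=1, y=8), (x=0, y=9)
  Distance 3: (x=0, y=4), (x=1, y=5), (x=2, y=6), (x=3, y=7), (x=2, y=8), (x=1, y=9), (x=0, y=10)  <- goal reached here
One shortest path (3 moves): (x=0, y=7) -> (x=1, y=7) -> (x=2, y=7) -> (x=3, y=7)

Answer: Shortest path length: 3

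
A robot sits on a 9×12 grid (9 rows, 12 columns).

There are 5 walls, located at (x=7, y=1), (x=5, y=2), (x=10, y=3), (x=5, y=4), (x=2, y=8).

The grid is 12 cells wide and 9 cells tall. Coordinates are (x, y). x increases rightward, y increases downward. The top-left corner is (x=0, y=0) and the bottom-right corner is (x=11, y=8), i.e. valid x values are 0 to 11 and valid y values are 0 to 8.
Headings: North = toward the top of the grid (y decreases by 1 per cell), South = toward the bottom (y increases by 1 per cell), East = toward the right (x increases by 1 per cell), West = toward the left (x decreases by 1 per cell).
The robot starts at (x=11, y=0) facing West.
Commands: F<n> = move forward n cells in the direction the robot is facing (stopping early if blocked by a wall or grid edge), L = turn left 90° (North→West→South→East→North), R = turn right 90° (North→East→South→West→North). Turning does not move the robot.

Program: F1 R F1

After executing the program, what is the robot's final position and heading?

Answer: Final position: (x=10, y=0), facing North

Derivation:
Start: (x=11, y=0), facing West
  F1: move forward 1, now at (x=10, y=0)
  R: turn right, now facing North
  F1: move forward 0/1 (blocked), now at (x=10, y=0)
Final: (x=10, y=0), facing North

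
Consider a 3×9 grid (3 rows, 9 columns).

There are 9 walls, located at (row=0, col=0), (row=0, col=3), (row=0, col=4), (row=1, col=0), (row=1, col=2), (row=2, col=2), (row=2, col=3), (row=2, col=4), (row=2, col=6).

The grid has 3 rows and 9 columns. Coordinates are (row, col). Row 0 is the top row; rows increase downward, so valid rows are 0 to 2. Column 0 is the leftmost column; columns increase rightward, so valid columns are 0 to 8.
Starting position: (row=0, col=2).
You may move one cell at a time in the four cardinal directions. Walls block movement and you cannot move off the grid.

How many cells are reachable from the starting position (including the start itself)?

Answer: Reachable cells: 5

Derivation:
BFS flood-fill from (row=0, col=2):
  Distance 0: (row=0, col=2)
  Distance 1: (row=0, col=1)
  Distance 2: (row=1, col=1)
  Distance 3: (row=2, col=1)
  Distance 4: (row=2, col=0)
Total reachable: 5 (grid has 18 open cells total)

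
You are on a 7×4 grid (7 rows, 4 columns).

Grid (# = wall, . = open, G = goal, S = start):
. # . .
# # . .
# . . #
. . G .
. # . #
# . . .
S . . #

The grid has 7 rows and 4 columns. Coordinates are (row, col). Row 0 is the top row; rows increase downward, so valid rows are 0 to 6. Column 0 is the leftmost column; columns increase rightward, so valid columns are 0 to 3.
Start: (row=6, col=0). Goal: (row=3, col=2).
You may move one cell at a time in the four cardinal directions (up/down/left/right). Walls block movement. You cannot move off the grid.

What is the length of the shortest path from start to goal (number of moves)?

BFS from (row=6, col=0) until reaching (row=3, col=2):
  Distance 0: (row=6, col=0)
  Distance 1: (row=6, col=1)
  Distance 2: (row=5, col=1), (row=6, col=2)
  Distance 3: (row=5, col=2)
  Distance 4: (row=4, col=2), (row=5, col=3)
  Distance 5: (row=3, col=2)  <- goal reached here
One shortest path (5 moves): (row=6, col=0) -> (row=6, col=1) -> (row=6, col=2) -> (row=5, col=2) -> (row=4, col=2) -> (row=3, col=2)

Answer: Shortest path length: 5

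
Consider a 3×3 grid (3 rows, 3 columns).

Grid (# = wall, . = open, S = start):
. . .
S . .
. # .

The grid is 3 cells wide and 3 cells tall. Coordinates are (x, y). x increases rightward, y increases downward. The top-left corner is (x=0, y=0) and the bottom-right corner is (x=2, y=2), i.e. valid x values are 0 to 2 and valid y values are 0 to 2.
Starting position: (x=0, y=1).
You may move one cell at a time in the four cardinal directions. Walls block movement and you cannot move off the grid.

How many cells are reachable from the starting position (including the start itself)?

Answer: Reachable cells: 8

Derivation:
BFS flood-fill from (x=0, y=1):
  Distance 0: (x=0, y=1)
  Distance 1: (x=0, y=0), (x=1, y=1), (x=0, y=2)
  Distance 2: (x=1, y=0), (x=2, y=1)
  Distance 3: (x=2, y=0), (x=2, y=2)
Total reachable: 8 (grid has 8 open cells total)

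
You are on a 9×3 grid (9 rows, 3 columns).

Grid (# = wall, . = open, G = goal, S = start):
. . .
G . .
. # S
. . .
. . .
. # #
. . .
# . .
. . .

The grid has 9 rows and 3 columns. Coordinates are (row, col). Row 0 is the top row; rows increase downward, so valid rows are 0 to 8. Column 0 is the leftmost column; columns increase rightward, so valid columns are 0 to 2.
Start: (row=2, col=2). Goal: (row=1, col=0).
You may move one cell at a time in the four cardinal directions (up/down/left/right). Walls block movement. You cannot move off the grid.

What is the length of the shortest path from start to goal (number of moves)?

BFS from (row=2, col=2) until reaching (row=1, col=0):
  Distance 0: (row=2, col=2)
  Distance 1: (row=1, col=2), (row=3, col=2)
  Distance 2: (row=0, col=2), (row=1, col=1), (row=3, col=1), (row=4, col=2)
  Distance 3: (row=0, col=1), (row=1, col=0), (row=3, col=0), (row=4, col=1)  <- goal reached here
One shortest path (3 moves): (row=2, col=2) -> (row=1, col=2) -> (row=1, col=1) -> (row=1, col=0)

Answer: Shortest path length: 3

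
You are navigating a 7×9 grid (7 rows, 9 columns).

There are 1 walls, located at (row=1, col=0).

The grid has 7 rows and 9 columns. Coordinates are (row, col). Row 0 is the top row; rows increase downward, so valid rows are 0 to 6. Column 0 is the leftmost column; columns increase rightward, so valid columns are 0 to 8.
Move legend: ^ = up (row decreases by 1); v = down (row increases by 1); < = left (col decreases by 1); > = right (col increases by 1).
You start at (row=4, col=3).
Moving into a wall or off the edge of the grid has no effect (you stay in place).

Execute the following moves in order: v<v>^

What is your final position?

Start: (row=4, col=3)
  v (down): (row=4, col=3) -> (row=5, col=3)
  < (left): (row=5, col=3) -> (row=5, col=2)
  v (down): (row=5, col=2) -> (row=6, col=2)
  > (right): (row=6, col=2) -> (row=6, col=3)
  ^ (up): (row=6, col=3) -> (row=5, col=3)
Final: (row=5, col=3)

Answer: Final position: (row=5, col=3)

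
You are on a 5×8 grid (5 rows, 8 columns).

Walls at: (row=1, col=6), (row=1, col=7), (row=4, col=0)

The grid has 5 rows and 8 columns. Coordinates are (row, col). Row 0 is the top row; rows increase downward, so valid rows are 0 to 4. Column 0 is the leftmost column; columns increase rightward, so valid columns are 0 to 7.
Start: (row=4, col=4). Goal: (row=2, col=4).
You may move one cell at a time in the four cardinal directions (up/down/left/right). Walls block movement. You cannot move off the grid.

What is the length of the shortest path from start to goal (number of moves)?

BFS from (row=4, col=4) until reaching (row=2, col=4):
  Distance 0: (row=4, col=4)
  Distance 1: (row=3, col=4), (row=4, col=3), (row=4, col=5)
  Distance 2: (row=2, col=4), (row=3, col=3), (row=3, col=5), (row=4, col=2), (row=4, col=6)  <- goal reached here
One shortest path (2 moves): (row=4, col=4) -> (row=3, col=4) -> (row=2, col=4)

Answer: Shortest path length: 2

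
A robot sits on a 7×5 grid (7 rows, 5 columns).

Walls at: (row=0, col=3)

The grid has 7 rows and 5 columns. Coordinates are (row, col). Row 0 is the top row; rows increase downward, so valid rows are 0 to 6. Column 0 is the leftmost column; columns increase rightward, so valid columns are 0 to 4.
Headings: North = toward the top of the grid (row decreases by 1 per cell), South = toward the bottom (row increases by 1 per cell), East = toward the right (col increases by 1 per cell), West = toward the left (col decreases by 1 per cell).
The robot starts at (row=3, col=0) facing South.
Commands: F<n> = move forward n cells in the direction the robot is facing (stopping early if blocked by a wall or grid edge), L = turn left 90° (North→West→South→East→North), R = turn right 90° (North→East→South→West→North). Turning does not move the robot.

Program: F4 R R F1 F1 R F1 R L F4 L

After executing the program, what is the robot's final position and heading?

Answer: Final position: (row=4, col=4), facing North

Derivation:
Start: (row=3, col=0), facing South
  F4: move forward 3/4 (blocked), now at (row=6, col=0)
  R: turn right, now facing West
  R: turn right, now facing North
  F1: move forward 1, now at (row=5, col=0)
  F1: move forward 1, now at (row=4, col=0)
  R: turn right, now facing East
  F1: move forward 1, now at (row=4, col=1)
  R: turn right, now facing South
  L: turn left, now facing East
  F4: move forward 3/4 (blocked), now at (row=4, col=4)
  L: turn left, now facing North
Final: (row=4, col=4), facing North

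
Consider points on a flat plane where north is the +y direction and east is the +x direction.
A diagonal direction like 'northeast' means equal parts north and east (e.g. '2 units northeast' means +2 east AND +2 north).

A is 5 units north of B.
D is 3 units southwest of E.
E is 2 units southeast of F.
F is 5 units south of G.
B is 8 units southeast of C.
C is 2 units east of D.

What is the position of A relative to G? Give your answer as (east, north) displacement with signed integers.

Place G at the origin (east=0, north=0).
  F is 5 units south of G: delta (east=+0, north=-5); F at (east=0, north=-5).
  E is 2 units southeast of F: delta (east=+2, north=-2); E at (east=2, north=-7).
  D is 3 units southwest of E: delta (east=-3, north=-3); D at (east=-1, north=-10).
  C is 2 units east of D: delta (east=+2, north=+0); C at (east=1, north=-10).
  B is 8 units southeast of C: delta (east=+8, north=-8); B at (east=9, north=-18).
  A is 5 units north of B: delta (east=+0, north=+5); A at (east=9, north=-13).
Therefore A relative to G: (east=9, north=-13).

Answer: A is at (east=9, north=-13) relative to G.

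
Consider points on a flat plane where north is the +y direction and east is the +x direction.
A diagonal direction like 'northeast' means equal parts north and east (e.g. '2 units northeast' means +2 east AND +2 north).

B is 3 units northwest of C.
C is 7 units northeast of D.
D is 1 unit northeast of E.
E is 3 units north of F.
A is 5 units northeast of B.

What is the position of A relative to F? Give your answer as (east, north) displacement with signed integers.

Place F at the origin (east=0, north=0).
  E is 3 units north of F: delta (east=+0, north=+3); E at (east=0, north=3).
  D is 1 unit northeast of E: delta (east=+1, north=+1); D at (east=1, north=4).
  C is 7 units northeast of D: delta (east=+7, north=+7); C at (east=8, north=11).
  B is 3 units northwest of C: delta (east=-3, north=+3); B at (east=5, north=14).
  A is 5 units northeast of B: delta (east=+5, north=+5); A at (east=10, north=19).
Therefore A relative to F: (east=10, north=19).

Answer: A is at (east=10, north=19) relative to F.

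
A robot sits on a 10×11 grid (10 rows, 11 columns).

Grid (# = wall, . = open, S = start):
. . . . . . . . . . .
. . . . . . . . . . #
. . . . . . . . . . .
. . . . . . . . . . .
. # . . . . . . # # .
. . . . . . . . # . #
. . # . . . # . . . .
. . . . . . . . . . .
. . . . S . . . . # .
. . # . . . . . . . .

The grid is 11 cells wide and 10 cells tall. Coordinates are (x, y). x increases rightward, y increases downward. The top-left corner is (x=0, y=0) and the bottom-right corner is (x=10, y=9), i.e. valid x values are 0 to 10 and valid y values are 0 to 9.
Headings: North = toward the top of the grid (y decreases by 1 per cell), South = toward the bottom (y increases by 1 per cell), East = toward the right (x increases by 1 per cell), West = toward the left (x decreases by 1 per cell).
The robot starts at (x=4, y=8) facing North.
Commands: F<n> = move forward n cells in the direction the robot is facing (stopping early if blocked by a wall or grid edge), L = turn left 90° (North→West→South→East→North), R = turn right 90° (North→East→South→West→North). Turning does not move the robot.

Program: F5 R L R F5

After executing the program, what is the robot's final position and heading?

Answer: Final position: (x=9, y=3), facing East

Derivation:
Start: (x=4, y=8), facing North
  F5: move forward 5, now at (x=4, y=3)
  R: turn right, now facing East
  L: turn left, now facing North
  R: turn right, now facing East
  F5: move forward 5, now at (x=9, y=3)
Final: (x=9, y=3), facing East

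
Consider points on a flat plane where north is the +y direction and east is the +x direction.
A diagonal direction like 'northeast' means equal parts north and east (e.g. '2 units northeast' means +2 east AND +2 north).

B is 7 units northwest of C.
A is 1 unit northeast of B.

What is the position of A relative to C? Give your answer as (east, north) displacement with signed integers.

Place C at the origin (east=0, north=0).
  B is 7 units northwest of C: delta (east=-7, north=+7); B at (east=-7, north=7).
  A is 1 unit northeast of B: delta (east=+1, north=+1); A at (east=-6, north=8).
Therefore A relative to C: (east=-6, north=8).

Answer: A is at (east=-6, north=8) relative to C.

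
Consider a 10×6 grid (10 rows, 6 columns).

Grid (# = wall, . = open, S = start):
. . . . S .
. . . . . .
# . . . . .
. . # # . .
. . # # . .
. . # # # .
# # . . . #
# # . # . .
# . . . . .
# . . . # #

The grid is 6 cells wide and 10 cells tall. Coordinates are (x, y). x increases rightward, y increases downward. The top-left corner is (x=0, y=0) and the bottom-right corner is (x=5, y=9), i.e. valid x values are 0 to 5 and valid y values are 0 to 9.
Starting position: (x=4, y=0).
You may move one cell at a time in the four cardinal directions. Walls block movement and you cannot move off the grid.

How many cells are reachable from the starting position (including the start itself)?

Answer: Reachable cells: 28

Derivation:
BFS flood-fill from (x=4, y=0):
  Distance 0: (x=4, y=0)
  Distance 1: (x=3, y=0), (x=5, y=0), (x=4, y=1)
  Distance 2: (x=2, y=0), (x=3, y=1), (x=5, y=1), (x=4, y=2)
  Distance 3: (x=1, y=0), (x=2, y=1), (x=3, y=2), (x=5, y=2), (x=4, y=3)
  Distance 4: (x=0, y=0), (x=1, y=1), (x=2, y=2), (x=5, y=3), (x=4, y=4)
  Distance 5: (x=0, y=1), (x=1, y=2), (x=5, y=4)
  Distance 6: (x=1, y=3), (x=5, y=5)
  Distance 7: (x=0, y=3), (x=1, y=4)
  Distance 8: (x=0, y=4), (x=1, y=5)
  Distance 9: (x=0, y=5)
Total reachable: 28 (grid has 42 open cells total)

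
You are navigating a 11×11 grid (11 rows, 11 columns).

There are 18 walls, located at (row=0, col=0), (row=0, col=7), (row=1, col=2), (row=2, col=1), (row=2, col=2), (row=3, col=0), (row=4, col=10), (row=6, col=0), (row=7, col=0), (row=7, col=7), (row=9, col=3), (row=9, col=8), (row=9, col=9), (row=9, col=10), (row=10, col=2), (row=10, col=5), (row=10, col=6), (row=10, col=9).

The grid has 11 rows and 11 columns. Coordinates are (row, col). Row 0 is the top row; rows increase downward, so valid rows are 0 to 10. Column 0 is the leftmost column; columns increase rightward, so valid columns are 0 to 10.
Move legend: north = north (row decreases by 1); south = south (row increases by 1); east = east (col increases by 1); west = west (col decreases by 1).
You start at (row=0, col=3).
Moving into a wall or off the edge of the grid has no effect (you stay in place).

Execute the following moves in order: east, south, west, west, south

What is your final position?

Start: (row=0, col=3)
  east (east): (row=0, col=3) -> (row=0, col=4)
  south (south): (row=0, col=4) -> (row=1, col=4)
  west (west): (row=1, col=4) -> (row=1, col=3)
  west (west): blocked, stay at (row=1, col=3)
  south (south): (row=1, col=3) -> (row=2, col=3)
Final: (row=2, col=3)

Answer: Final position: (row=2, col=3)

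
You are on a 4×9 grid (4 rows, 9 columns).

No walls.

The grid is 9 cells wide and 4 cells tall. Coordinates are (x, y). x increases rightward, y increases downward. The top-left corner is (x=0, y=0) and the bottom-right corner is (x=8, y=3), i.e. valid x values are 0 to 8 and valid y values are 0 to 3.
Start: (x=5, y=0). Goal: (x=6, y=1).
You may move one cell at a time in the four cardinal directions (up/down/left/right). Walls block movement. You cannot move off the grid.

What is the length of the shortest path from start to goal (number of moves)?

Answer: Shortest path length: 2

Derivation:
BFS from (x=5, y=0) until reaching (x=6, y=1):
  Distance 0: (x=5, y=0)
  Distance 1: (x=4, y=0), (x=6, y=0), (x=5, y=1)
  Distance 2: (x=3, y=0), (x=7, y=0), (x=4, y=1), (x=6, y=1), (x=5, y=2)  <- goal reached here
One shortest path (2 moves): (x=5, y=0) -> (x=6, y=0) -> (x=6, y=1)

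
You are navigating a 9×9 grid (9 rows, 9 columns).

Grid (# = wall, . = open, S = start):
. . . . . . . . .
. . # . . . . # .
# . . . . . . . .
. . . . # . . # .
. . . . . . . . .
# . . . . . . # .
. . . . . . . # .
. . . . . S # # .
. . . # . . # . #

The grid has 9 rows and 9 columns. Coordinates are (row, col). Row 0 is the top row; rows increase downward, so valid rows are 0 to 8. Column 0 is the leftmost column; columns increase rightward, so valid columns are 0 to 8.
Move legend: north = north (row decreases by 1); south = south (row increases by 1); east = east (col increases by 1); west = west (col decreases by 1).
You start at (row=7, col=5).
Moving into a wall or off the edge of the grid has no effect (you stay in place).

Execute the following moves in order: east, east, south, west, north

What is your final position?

Answer: Final position: (row=7, col=4)

Derivation:
Start: (row=7, col=5)
  east (east): blocked, stay at (row=7, col=5)
  east (east): blocked, stay at (row=7, col=5)
  south (south): (row=7, col=5) -> (row=8, col=5)
  west (west): (row=8, col=5) -> (row=8, col=4)
  north (north): (row=8, col=4) -> (row=7, col=4)
Final: (row=7, col=4)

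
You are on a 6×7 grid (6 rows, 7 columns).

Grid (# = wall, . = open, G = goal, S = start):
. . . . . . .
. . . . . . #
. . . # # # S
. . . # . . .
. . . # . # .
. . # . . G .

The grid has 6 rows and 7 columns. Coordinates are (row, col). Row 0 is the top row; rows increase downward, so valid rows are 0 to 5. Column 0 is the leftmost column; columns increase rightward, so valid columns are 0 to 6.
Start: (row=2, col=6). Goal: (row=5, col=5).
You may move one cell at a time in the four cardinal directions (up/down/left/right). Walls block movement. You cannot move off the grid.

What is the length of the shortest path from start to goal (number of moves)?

Answer: Shortest path length: 4

Derivation:
BFS from (row=2, col=6) until reaching (row=5, col=5):
  Distance 0: (row=2, col=6)
  Distance 1: (row=3, col=6)
  Distance 2: (row=3, col=5), (row=4, col=6)
  Distance 3: (row=3, col=4), (row=5, col=6)
  Distance 4: (row=4, col=4), (row=5, col=5)  <- goal reached here
One shortest path (4 moves): (row=2, col=6) -> (row=3, col=6) -> (row=4, col=6) -> (row=5, col=6) -> (row=5, col=5)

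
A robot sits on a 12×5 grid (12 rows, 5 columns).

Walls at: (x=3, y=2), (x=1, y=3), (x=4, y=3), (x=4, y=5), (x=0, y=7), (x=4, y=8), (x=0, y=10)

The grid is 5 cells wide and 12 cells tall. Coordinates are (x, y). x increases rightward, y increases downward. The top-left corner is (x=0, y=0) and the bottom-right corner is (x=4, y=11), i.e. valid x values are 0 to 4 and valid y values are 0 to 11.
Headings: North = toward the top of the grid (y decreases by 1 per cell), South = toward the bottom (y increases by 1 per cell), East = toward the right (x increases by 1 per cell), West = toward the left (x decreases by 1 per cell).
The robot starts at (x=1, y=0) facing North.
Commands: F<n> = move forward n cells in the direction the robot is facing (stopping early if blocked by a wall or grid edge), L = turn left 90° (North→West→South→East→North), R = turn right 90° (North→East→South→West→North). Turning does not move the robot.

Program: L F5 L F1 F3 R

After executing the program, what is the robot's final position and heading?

Start: (x=1, y=0), facing North
  L: turn left, now facing West
  F5: move forward 1/5 (blocked), now at (x=0, y=0)
  L: turn left, now facing South
  F1: move forward 1, now at (x=0, y=1)
  F3: move forward 3, now at (x=0, y=4)
  R: turn right, now facing West
Final: (x=0, y=4), facing West

Answer: Final position: (x=0, y=4), facing West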